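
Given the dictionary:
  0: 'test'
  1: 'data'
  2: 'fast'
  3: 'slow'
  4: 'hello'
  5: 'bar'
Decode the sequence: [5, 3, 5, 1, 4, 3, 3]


Look up each index in the dictionary:
  5 -> 'bar'
  3 -> 'slow'
  5 -> 'bar'
  1 -> 'data'
  4 -> 'hello'
  3 -> 'slow'
  3 -> 'slow'

Decoded: "bar slow bar data hello slow slow"


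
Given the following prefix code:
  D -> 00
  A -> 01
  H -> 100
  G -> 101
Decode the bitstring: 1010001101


Decoding step by step:
Bits 101 -> G
Bits 00 -> D
Bits 01 -> A
Bits 101 -> G


Decoded message: GDAG


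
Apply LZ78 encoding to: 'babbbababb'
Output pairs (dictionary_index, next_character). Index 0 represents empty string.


LZ78 encoding steps:
Dictionary: {0: ''}
Step 1: w='' (idx 0), next='b' -> output (0, 'b'), add 'b' as idx 1
Step 2: w='' (idx 0), next='a' -> output (0, 'a'), add 'a' as idx 2
Step 3: w='b' (idx 1), next='b' -> output (1, 'b'), add 'bb' as idx 3
Step 4: w='b' (idx 1), next='a' -> output (1, 'a'), add 'ba' as idx 4
Step 5: w='ba' (idx 4), next='b' -> output (4, 'b'), add 'bab' as idx 5
Step 6: w='b' (idx 1), end of input -> output (1, '')


Encoded: [(0, 'b'), (0, 'a'), (1, 'b'), (1, 'a'), (4, 'b'), (1, '')]


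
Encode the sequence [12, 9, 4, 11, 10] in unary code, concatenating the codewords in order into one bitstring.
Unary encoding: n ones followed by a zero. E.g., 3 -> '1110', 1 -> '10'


Encode each number as n ones followed by a terminating 0:
  12 -> 1111111111110 (13 bits)
  9 -> 1111111110 (10 bits)
  4 -> 11110 (5 bits)
  11 -> 111111111110 (12 bits)
  10 -> 11111111110 (11 bits)
Total length = 13 + 10 + 5 + 12 + 11 = 51 bits.

Unary([12, 9, 4, 11, 10]) = 111111111111011111111101111011111111111011111111110 (51 bits)


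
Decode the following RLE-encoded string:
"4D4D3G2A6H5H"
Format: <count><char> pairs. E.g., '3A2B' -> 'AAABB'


Expanding each <count><char> pair:
  4D -> 'DDDD'
  4D -> 'DDDD'
  3G -> 'GGG'
  2A -> 'AA'
  6H -> 'HHHHHH'
  5H -> 'HHHHH'

Decoded = DDDDDDDDGGGAAHHHHHHHHHHH


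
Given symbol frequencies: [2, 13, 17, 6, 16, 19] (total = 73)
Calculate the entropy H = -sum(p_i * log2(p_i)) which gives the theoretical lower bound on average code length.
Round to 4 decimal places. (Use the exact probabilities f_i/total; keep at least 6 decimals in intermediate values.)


Per-symbol terms -p_i * log2(p_i) with p_i = f_i/73:
  p = 2/73 = 0.027397: log2(p) = -5.189825, -p*log2(p) = 0.142187
  p = 13/73 = 0.178082: log2(p) = -2.489385, -p*log2(p) = 0.443315
  p = 17/73 = 0.232877: log2(p) = -2.102362, -p*log2(p) = 0.489591
  p = 6/73 = 0.082192: log2(p) = -3.604862, -p*log2(p) = 0.296290
  p = 16/73 = 0.219178: log2(p) = -2.189825, -p*log2(p) = 0.479962
  p = 19/73 = 0.260274: log2(p) = -1.941897, -p*log2(p) = 0.505425
H = 0.142187 + 0.443315 + 0.489591 + 0.296290 + 0.479962 + 0.505425 = 2.356770

H = 2.3568 bits/symbol


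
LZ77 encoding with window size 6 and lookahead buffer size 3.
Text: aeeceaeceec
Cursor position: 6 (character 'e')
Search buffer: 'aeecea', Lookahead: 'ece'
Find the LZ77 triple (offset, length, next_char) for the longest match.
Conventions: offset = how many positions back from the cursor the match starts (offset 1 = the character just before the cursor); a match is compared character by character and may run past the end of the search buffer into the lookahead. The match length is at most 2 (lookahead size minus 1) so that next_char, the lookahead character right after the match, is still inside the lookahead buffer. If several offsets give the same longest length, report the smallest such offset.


Try each offset into the search buffer:
  offset=1 (pos 5, char 'a'): match length 0
  offset=2 (pos 4, char 'e'): match length 1
  offset=3 (pos 3, char 'c'): match length 0
  offset=4 (pos 2, char 'e'): match length 2
  offset=5 (pos 1, char 'e'): match length 1
  offset=6 (pos 0, char 'a'): match length 0
Longest match has length 2 at offset 4.
next_char = character at position 6 + 2 = 8 -> 'e'

Best match: offset=4, length=2 (matching 'ec' starting at position 2)
LZ77 triple: (4, 2, 'e')


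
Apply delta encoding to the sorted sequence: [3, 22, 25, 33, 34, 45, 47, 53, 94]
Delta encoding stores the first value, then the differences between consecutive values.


First value: 3
Deltas:
  22 - 3 = 19
  25 - 22 = 3
  33 - 25 = 8
  34 - 33 = 1
  45 - 34 = 11
  47 - 45 = 2
  53 - 47 = 6
  94 - 53 = 41


Delta encoded: [3, 19, 3, 8, 1, 11, 2, 6, 41]


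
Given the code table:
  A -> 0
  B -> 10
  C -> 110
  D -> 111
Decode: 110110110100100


Decoding:
110 -> C
110 -> C
110 -> C
10 -> B
0 -> A
10 -> B
0 -> A


Result: CCCBABA


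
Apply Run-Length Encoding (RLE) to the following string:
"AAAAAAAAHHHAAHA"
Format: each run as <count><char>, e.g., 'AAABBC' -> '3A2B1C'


Scanning runs left to right:
  i=0: run of 'A' x 8 -> '8A'
  i=8: run of 'H' x 3 -> '3H'
  i=11: run of 'A' x 2 -> '2A'
  i=13: run of 'H' x 1 -> '1H'
  i=14: run of 'A' x 1 -> '1A'

RLE = 8A3H2A1H1A


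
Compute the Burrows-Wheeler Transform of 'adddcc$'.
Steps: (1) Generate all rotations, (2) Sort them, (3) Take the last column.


Rotations (sorted):
  0: $adddcc -> last char: c
  1: adddcc$ -> last char: $
  2: c$adddc -> last char: c
  3: cc$addd -> last char: d
  4: dcc$add -> last char: d
  5: ddcc$ad -> last char: d
  6: dddcc$a -> last char: a


BWT = c$cddda


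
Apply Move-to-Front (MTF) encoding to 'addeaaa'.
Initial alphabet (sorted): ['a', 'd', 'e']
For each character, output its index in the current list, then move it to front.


MTF encoding:
'a': index 0 in ['a', 'd', 'e'] -> ['a', 'd', 'e']
'd': index 1 in ['a', 'd', 'e'] -> ['d', 'a', 'e']
'd': index 0 in ['d', 'a', 'e'] -> ['d', 'a', 'e']
'e': index 2 in ['d', 'a', 'e'] -> ['e', 'd', 'a']
'a': index 2 in ['e', 'd', 'a'] -> ['a', 'e', 'd']
'a': index 0 in ['a', 'e', 'd'] -> ['a', 'e', 'd']
'a': index 0 in ['a', 'e', 'd'] -> ['a', 'e', 'd']


Output: [0, 1, 0, 2, 2, 0, 0]


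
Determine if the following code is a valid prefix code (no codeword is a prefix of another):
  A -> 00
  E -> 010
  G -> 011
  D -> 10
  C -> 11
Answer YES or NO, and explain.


Checking each pair (does one codeword prefix another?):
  A='00' vs E='010': no prefix
  A='00' vs G='011': no prefix
  A='00' vs D='10': no prefix
  A='00' vs C='11': no prefix
  E='010' vs A='00': no prefix
  E='010' vs G='011': no prefix
  E='010' vs D='10': no prefix
  E='010' vs C='11': no prefix
  G='011' vs A='00': no prefix
  G='011' vs E='010': no prefix
  G='011' vs D='10': no prefix
  G='011' vs C='11': no prefix
  D='10' vs A='00': no prefix
  D='10' vs E='010': no prefix
  D='10' vs G='011': no prefix
  D='10' vs C='11': no prefix
  C='11' vs A='00': no prefix
  C='11' vs E='010': no prefix
  C='11' vs G='011': no prefix
  C='11' vs D='10': no prefix
No violation found over all pairs.

YES -- this is a valid prefix code. No codeword is a prefix of any other codeword.


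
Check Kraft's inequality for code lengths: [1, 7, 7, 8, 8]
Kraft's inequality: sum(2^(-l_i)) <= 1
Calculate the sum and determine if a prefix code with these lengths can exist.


Sum = 2^(-1) + 2^(-7) + 2^(-7) + 2^(-8) + 2^(-8)
    = 0.5 + 0.0078125 + 0.0078125 + 0.00390625 + 0.00390625
    = 134/256 = 0.5234375
Since 0.5234375 <= 1, Kraft's inequality IS satisfied.
A prefix code with these lengths CAN exist.

Kraft sum = 0.5234375. Satisfied.


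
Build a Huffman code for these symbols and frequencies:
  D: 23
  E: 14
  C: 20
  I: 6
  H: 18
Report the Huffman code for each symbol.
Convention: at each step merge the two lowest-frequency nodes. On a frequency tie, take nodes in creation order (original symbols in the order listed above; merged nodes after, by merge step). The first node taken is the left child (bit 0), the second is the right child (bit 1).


Huffman tree construction:
Step 1: Merge I(6) + E(14) = 20
Step 2: Merge H(18) + C(20) = 38
Step 3: Merge (I+E)(20) + D(23) = 43
Step 4: Merge (H+C)(38) + ((I+E)+D)(43) = 81
Read each symbol's code off the tree from the root (left child = 0, right child = 1).

Codes:
  D: 11 (length 2)
  E: 101 (length 3)
  C: 01 (length 2)
  I: 100 (length 3)
  H: 00 (length 2)
Average code length: 182/81 = 2.2469 bits/symbol


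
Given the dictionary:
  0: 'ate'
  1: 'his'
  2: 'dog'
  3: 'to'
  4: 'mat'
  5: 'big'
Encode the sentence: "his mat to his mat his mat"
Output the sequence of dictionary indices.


Look up each word in the dictionary:
  'his' -> 1
  'mat' -> 4
  'to' -> 3
  'his' -> 1
  'mat' -> 4
  'his' -> 1
  'mat' -> 4

Encoded: [1, 4, 3, 1, 4, 1, 4]


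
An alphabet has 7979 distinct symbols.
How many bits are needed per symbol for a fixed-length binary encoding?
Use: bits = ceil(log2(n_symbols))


log2(7979) = 12.962
Bracket: 2^12 = 4096 < 7979 <= 2^13 = 8192
So ceil(log2(7979)) = 13

bits = ceil(log2(7979)) = ceil(12.962) = 13 bits


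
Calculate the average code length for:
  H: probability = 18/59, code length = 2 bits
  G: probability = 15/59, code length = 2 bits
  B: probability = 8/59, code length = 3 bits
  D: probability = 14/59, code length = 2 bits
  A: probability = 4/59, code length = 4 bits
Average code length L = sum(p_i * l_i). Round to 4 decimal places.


Weighted contributions p_i * l_i:
  H: (18/59) * 2 = 36/59
  G: (15/59) * 2 = 30/59
  B: (8/59) * 3 = 24/59
  D: (14/59) * 2 = 28/59
  A: (4/59) * 4 = 16/59
Sum = (36 + 30 + 24 + 28 + 16)/59 = 134/59

L = 134/59 = 2.2712 bits/symbol


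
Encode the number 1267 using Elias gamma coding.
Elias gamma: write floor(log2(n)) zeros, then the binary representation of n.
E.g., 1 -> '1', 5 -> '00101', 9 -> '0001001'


num_bits = floor(log2(1267)) + 1 = 11
leading_zeros = num_bits - 1 = 10
binary(1267) = 10011110011

Elias gamma(1267) = '0000000000' + '10011110011' = 000000000010011110011 (21 bits)


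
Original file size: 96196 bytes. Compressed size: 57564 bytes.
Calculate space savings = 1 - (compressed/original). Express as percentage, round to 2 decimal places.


ratio = compressed/original = 57564/96196 = 0.598403
savings = 1 - ratio = 1 - 0.598403 = 0.401597
as a percentage: 0.401597 * 100 = 40.16%

Space savings = 1 - 57564/96196 = 40.16%


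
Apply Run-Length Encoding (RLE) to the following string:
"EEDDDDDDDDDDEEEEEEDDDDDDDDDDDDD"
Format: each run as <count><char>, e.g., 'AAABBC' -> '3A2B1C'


Scanning runs left to right:
  i=0: run of 'E' x 2 -> '2E'
  i=2: run of 'D' x 10 -> '10D'
  i=12: run of 'E' x 6 -> '6E'
  i=18: run of 'D' x 13 -> '13D'

RLE = 2E10D6E13D


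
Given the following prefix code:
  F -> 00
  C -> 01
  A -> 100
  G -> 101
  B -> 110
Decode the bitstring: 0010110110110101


Decoding step by step:
Bits 00 -> F
Bits 101 -> G
Bits 101 -> G
Bits 101 -> G
Bits 101 -> G
Bits 01 -> C


Decoded message: FGGGGC


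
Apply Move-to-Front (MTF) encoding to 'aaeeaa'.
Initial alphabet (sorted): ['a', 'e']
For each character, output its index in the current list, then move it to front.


MTF encoding:
'a': index 0 in ['a', 'e'] -> ['a', 'e']
'a': index 0 in ['a', 'e'] -> ['a', 'e']
'e': index 1 in ['a', 'e'] -> ['e', 'a']
'e': index 0 in ['e', 'a'] -> ['e', 'a']
'a': index 1 in ['e', 'a'] -> ['a', 'e']
'a': index 0 in ['a', 'e'] -> ['a', 'e']


Output: [0, 0, 1, 0, 1, 0]


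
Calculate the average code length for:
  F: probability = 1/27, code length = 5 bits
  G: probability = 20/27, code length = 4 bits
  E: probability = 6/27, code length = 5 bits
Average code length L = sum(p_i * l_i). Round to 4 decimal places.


Weighted contributions p_i * l_i:
  F: (1/27) * 5 = 5/27
  G: (20/27) * 4 = 80/27
  E: (6/27) * 5 = 30/27
Sum = (5 + 80 + 30)/27 = 115/27

L = 115/27 = 4.2593 bits/symbol


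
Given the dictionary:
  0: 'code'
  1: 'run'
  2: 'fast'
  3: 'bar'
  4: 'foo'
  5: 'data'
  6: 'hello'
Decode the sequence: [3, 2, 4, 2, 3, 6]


Look up each index in the dictionary:
  3 -> 'bar'
  2 -> 'fast'
  4 -> 'foo'
  2 -> 'fast'
  3 -> 'bar'
  6 -> 'hello'

Decoded: "bar fast foo fast bar hello"


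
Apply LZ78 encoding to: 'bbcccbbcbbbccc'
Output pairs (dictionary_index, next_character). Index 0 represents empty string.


LZ78 encoding steps:
Dictionary: {0: ''}
Step 1: w='' (idx 0), next='b' -> output (0, 'b'), add 'b' as idx 1
Step 2: w='b' (idx 1), next='c' -> output (1, 'c'), add 'bc' as idx 2
Step 3: w='' (idx 0), next='c' -> output (0, 'c'), add 'c' as idx 3
Step 4: w='c' (idx 3), next='b' -> output (3, 'b'), add 'cb' as idx 4
Step 5: w='bc' (idx 2), next='b' -> output (2, 'b'), add 'bcb' as idx 5
Step 6: w='b' (idx 1), next='b' -> output (1, 'b'), add 'bb' as idx 6
Step 7: w='c' (idx 3), next='c' -> output (3, 'c'), add 'cc' as idx 7
Step 8: w='c' (idx 3), end of input -> output (3, '')


Encoded: [(0, 'b'), (1, 'c'), (0, 'c'), (3, 'b'), (2, 'b'), (1, 'b'), (3, 'c'), (3, '')]


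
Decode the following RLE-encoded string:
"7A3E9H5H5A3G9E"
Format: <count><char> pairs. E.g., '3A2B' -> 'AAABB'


Expanding each <count><char> pair:
  7A -> 'AAAAAAA'
  3E -> 'EEE'
  9H -> 'HHHHHHHHH'
  5H -> 'HHHHH'
  5A -> 'AAAAA'
  3G -> 'GGG'
  9E -> 'EEEEEEEEE'

Decoded = AAAAAAAEEEHHHHHHHHHHHHHHAAAAAGGGEEEEEEEEE


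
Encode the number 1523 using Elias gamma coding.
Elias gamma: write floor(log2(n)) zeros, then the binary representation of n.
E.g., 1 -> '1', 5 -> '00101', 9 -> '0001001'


num_bits = floor(log2(1523)) + 1 = 11
leading_zeros = num_bits - 1 = 10
binary(1523) = 10111110011

Elias gamma(1523) = '0000000000' + '10111110011' = 000000000010111110011 (21 bits)


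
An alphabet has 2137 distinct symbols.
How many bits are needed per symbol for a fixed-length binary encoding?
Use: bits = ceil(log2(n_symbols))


log2(2137) = 11.0614
Bracket: 2^11 = 2048 < 2137 <= 2^12 = 4096
So ceil(log2(2137)) = 12

bits = ceil(log2(2137)) = ceil(11.0614) = 12 bits


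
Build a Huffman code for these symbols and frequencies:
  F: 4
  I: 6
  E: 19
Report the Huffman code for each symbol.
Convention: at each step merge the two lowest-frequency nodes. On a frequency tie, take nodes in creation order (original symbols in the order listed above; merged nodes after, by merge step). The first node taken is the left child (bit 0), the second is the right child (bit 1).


Huffman tree construction:
Step 1: Merge F(4) + I(6) = 10
Step 2: Merge (F+I)(10) + E(19) = 29
Read each symbol's code off the tree from the root (left child = 0, right child = 1).

Codes:
  F: 00 (length 2)
  I: 01 (length 2)
  E: 1 (length 1)
Average code length: 39/29 = 1.3448 bits/symbol


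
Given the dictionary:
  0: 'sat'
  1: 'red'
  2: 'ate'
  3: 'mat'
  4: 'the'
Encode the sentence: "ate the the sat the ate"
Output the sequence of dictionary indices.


Look up each word in the dictionary:
  'ate' -> 2
  'the' -> 4
  'the' -> 4
  'sat' -> 0
  'the' -> 4
  'ate' -> 2

Encoded: [2, 4, 4, 0, 4, 2]


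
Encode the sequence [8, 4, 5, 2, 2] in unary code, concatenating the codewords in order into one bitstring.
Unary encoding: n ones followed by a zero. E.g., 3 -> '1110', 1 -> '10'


Encode each number as n ones followed by a terminating 0:
  8 -> 111111110 (9 bits)
  4 -> 11110 (5 bits)
  5 -> 111110 (6 bits)
  2 -> 110 (3 bits)
  2 -> 110 (3 bits)
Total length = 9 + 5 + 6 + 3 + 3 = 26 bits.

Unary([8, 4, 5, 2, 2]) = 11111111011110111110110110 (26 bits)


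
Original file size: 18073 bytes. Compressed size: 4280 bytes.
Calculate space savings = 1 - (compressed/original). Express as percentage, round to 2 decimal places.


ratio = compressed/original = 4280/18073 = 0.236817
savings = 1 - ratio = 1 - 0.236817 = 0.763183
as a percentage: 0.763183 * 100 = 76.32%

Space savings = 1 - 4280/18073 = 76.32%


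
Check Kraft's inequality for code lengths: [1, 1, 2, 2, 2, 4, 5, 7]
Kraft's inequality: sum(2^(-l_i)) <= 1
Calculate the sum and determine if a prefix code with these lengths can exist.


Sum = 2^(-1) + 2^(-1) + 2^(-2) + 2^(-2) + 2^(-2) + 2^(-4) + 2^(-5) + 2^(-7)
    = 0.5 + 0.5 + 0.25 + 0.25 + 0.25 + 0.0625 + 0.03125 + 0.0078125
    = 237/128 = 1.8515625
Since 1.8515625 > 1, Kraft's inequality is NOT satisfied.
A prefix code with these lengths CANNOT exist.

Kraft sum = 1.8515625. Not satisfied.


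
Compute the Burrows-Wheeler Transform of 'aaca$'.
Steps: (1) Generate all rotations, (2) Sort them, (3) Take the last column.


Rotations (sorted):
  0: $aaca -> last char: a
  1: a$aac -> last char: c
  2: aaca$ -> last char: $
  3: aca$a -> last char: a
  4: ca$aa -> last char: a


BWT = ac$aa


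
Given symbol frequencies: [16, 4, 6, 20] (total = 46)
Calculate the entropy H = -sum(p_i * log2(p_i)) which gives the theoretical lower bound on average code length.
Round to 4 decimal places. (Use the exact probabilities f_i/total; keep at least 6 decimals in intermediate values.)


Per-symbol terms -p_i * log2(p_i) with p_i = f_i/46:
  p = 16/46 = 0.347826: log2(p) = -1.523562, -p*log2(p) = 0.529935
  p = 4/46 = 0.086957: log2(p) = -3.523562, -p*log2(p) = 0.306397
  p = 6/46 = 0.130435: log2(p) = -2.938599, -p*log2(p) = 0.383296
  p = 20/46 = 0.434783: log2(p) = -1.201634, -p*log2(p) = 0.522450
H = 0.529935 + 0.306397 + 0.383296 + 0.522450 = 1.742078

H = 1.7421 bits/symbol


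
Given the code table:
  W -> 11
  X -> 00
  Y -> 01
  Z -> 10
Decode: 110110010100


Decoding:
11 -> W
01 -> Y
10 -> Z
01 -> Y
01 -> Y
00 -> X


Result: WYZYYX


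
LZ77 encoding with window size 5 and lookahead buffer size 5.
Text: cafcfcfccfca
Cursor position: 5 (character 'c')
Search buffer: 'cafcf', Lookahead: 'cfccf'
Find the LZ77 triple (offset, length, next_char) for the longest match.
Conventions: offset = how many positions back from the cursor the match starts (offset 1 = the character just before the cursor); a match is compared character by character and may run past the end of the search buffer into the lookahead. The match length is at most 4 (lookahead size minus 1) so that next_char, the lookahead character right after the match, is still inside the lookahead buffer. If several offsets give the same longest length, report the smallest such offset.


Try each offset into the search buffer:
  offset=1 (pos 4, char 'f'): match length 0
  offset=2 (pos 3, char 'c'): match length 3
  offset=3 (pos 2, char 'f'): match length 0
  offset=4 (pos 1, char 'a'): match length 0
  offset=5 (pos 0, char 'c'): match length 1
Longest match has length 3 at offset 2.
next_char = character at position 5 + 3 = 8 -> 'c'

Best match: offset=2, length=3 (matching 'cfc' starting at position 3)
LZ77 triple: (2, 3, 'c')


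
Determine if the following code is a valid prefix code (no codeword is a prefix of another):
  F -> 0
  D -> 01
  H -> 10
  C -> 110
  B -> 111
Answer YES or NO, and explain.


Checking each pair (does one codeword prefix another?):
  F='0' vs D='01': prefix -- VIOLATION

NO -- this is NOT a valid prefix code. F (0) is a prefix of D (01).


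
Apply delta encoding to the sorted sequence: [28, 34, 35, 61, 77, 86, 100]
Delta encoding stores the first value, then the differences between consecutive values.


First value: 28
Deltas:
  34 - 28 = 6
  35 - 34 = 1
  61 - 35 = 26
  77 - 61 = 16
  86 - 77 = 9
  100 - 86 = 14


Delta encoded: [28, 6, 1, 26, 16, 9, 14]


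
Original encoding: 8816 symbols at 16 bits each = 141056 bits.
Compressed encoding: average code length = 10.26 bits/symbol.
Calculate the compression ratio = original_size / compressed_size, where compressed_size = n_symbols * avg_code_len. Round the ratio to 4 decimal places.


original_size = n_symbols * orig_bits = 8816 * 16 = 141056 bits
compressed_size = n_symbols * avg_code_len = 8816 * 10.26 = 90452.16 bits
ratio = original_size / compressed_size = 141056 / 90452.16 = 1.5595

Compression ratio = 1.5595


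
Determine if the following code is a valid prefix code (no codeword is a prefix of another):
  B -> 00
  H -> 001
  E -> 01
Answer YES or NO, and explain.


Checking each pair (does one codeword prefix another?):
  B='00' vs H='001': prefix -- VIOLATION

NO -- this is NOT a valid prefix code. B (00) is a prefix of H (001).


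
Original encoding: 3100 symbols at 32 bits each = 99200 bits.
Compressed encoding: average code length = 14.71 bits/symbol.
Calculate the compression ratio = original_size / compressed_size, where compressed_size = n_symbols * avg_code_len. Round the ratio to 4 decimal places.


original_size = n_symbols * orig_bits = 3100 * 32 = 99200 bits
compressed_size = n_symbols * avg_code_len = 3100 * 14.71 = 45601.0 bits
ratio = original_size / compressed_size = 99200 / 45601.0 = 2.1754

Compression ratio = 2.1754


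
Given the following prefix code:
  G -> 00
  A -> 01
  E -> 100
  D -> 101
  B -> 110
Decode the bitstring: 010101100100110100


Decoding step by step:
Bits 01 -> A
Bits 01 -> A
Bits 01 -> A
Bits 100 -> E
Bits 100 -> E
Bits 110 -> B
Bits 100 -> E


Decoded message: AAAEEBE


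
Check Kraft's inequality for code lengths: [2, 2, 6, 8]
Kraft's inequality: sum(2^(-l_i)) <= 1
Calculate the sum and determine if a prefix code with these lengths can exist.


Sum = 2^(-2) + 2^(-2) + 2^(-6) + 2^(-8)
    = 0.25 + 0.25 + 0.015625 + 0.00390625
    = 133/256 = 0.51953125
Since 0.51953125 <= 1, Kraft's inequality IS satisfied.
A prefix code with these lengths CAN exist.

Kraft sum = 0.51953125. Satisfied.


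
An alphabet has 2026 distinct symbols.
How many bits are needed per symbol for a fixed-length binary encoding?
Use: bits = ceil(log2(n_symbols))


log2(2026) = 10.9844
Bracket: 2^10 = 1024 < 2026 <= 2^11 = 2048
So ceil(log2(2026)) = 11

bits = ceil(log2(2026)) = ceil(10.9844) = 11 bits


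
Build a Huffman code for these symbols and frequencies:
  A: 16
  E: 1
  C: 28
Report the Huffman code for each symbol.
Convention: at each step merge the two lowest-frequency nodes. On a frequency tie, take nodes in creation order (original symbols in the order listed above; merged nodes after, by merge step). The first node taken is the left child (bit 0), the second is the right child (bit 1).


Huffman tree construction:
Step 1: Merge E(1) + A(16) = 17
Step 2: Merge (E+A)(17) + C(28) = 45
Read each symbol's code off the tree from the root (left child = 0, right child = 1).

Codes:
  A: 01 (length 2)
  E: 00 (length 2)
  C: 1 (length 1)
Average code length: 62/45 = 1.3778 bits/symbol


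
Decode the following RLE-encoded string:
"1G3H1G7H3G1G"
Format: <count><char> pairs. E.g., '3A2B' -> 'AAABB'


Expanding each <count><char> pair:
  1G -> 'G'
  3H -> 'HHH'
  1G -> 'G'
  7H -> 'HHHHHHH'
  3G -> 'GGG'
  1G -> 'G'

Decoded = GHHHGHHHHHHHGGGG


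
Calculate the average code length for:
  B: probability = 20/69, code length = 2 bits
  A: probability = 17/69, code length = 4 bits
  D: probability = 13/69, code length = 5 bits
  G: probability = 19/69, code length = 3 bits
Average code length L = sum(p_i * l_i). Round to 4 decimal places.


Weighted contributions p_i * l_i:
  B: (20/69) * 2 = 40/69
  A: (17/69) * 4 = 68/69
  D: (13/69) * 5 = 65/69
  G: (19/69) * 3 = 57/69
Sum = (40 + 68 + 65 + 57)/69 = 230/69

L = 230/69 = 3.3333 bits/symbol


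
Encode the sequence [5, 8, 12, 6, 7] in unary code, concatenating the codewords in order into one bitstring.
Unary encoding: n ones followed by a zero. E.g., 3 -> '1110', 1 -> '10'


Encode each number as n ones followed by a terminating 0:
  5 -> 111110 (6 bits)
  8 -> 111111110 (9 bits)
  12 -> 1111111111110 (13 bits)
  6 -> 1111110 (7 bits)
  7 -> 11111110 (8 bits)
Total length = 6 + 9 + 13 + 7 + 8 = 43 bits.

Unary([5, 8, 12, 6, 7]) = 1111101111111101111111111110111111011111110 (43 bits)


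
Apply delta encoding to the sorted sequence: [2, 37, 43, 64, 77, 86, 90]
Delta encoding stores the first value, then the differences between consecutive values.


First value: 2
Deltas:
  37 - 2 = 35
  43 - 37 = 6
  64 - 43 = 21
  77 - 64 = 13
  86 - 77 = 9
  90 - 86 = 4


Delta encoded: [2, 35, 6, 21, 13, 9, 4]


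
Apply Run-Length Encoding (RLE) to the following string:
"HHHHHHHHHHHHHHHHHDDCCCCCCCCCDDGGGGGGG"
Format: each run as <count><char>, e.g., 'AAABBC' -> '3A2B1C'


Scanning runs left to right:
  i=0: run of 'H' x 17 -> '17H'
  i=17: run of 'D' x 2 -> '2D'
  i=19: run of 'C' x 9 -> '9C'
  i=28: run of 'D' x 2 -> '2D'
  i=30: run of 'G' x 7 -> '7G'

RLE = 17H2D9C2D7G


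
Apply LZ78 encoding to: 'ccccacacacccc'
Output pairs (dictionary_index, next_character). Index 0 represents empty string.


LZ78 encoding steps:
Dictionary: {0: ''}
Step 1: w='' (idx 0), next='c' -> output (0, 'c'), add 'c' as idx 1
Step 2: w='c' (idx 1), next='c' -> output (1, 'c'), add 'cc' as idx 2
Step 3: w='c' (idx 1), next='a' -> output (1, 'a'), add 'ca' as idx 3
Step 4: w='ca' (idx 3), next='c' -> output (3, 'c'), add 'cac' as idx 4
Step 5: w='' (idx 0), next='a' -> output (0, 'a'), add 'a' as idx 5
Step 6: w='cc' (idx 2), next='c' -> output (2, 'c'), add 'ccc' as idx 6
Step 7: w='c' (idx 1), end of input -> output (1, '')


Encoded: [(0, 'c'), (1, 'c'), (1, 'a'), (3, 'c'), (0, 'a'), (2, 'c'), (1, '')]


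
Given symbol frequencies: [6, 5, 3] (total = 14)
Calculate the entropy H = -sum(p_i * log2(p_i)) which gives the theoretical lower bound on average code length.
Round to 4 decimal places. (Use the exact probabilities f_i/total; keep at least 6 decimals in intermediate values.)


Per-symbol terms -p_i * log2(p_i) with p_i = f_i/14:
  p = 6/14 = 0.428571: log2(p) = -1.222392, -p*log2(p) = 0.523882
  p = 5/14 = 0.357143: log2(p) = -1.485427, -p*log2(p) = 0.530510
  p = 3/14 = 0.214286: log2(p) = -2.222392, -p*log2(p) = 0.476227
H = 0.523882 + 0.530510 + 0.476227 = 1.530619

H = 1.5306 bits/symbol


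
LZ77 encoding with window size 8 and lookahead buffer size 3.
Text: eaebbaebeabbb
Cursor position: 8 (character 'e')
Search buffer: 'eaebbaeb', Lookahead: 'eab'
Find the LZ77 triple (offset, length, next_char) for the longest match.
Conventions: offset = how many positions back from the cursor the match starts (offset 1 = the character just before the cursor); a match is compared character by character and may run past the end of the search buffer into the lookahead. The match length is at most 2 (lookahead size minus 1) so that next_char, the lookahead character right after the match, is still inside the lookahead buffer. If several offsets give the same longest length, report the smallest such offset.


Try each offset into the search buffer:
  offset=1 (pos 7, char 'b'): match length 0
  offset=2 (pos 6, char 'e'): match length 1
  offset=3 (pos 5, char 'a'): match length 0
  offset=4 (pos 4, char 'b'): match length 0
  offset=5 (pos 3, char 'b'): match length 0
  offset=6 (pos 2, char 'e'): match length 1
  offset=7 (pos 1, char 'a'): match length 0
  offset=8 (pos 0, char 'e'): match length 2
Longest match has length 2 at offset 8.
next_char = character at position 8 + 2 = 10 -> 'b'

Best match: offset=8, length=2 (matching 'ea' starting at position 0)
LZ77 triple: (8, 2, 'b')


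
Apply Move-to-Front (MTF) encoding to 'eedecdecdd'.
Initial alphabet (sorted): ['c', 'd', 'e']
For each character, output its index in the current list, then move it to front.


MTF encoding:
'e': index 2 in ['c', 'd', 'e'] -> ['e', 'c', 'd']
'e': index 0 in ['e', 'c', 'd'] -> ['e', 'c', 'd']
'd': index 2 in ['e', 'c', 'd'] -> ['d', 'e', 'c']
'e': index 1 in ['d', 'e', 'c'] -> ['e', 'd', 'c']
'c': index 2 in ['e', 'd', 'c'] -> ['c', 'e', 'd']
'd': index 2 in ['c', 'e', 'd'] -> ['d', 'c', 'e']
'e': index 2 in ['d', 'c', 'e'] -> ['e', 'd', 'c']
'c': index 2 in ['e', 'd', 'c'] -> ['c', 'e', 'd']
'd': index 2 in ['c', 'e', 'd'] -> ['d', 'c', 'e']
'd': index 0 in ['d', 'c', 'e'] -> ['d', 'c', 'e']


Output: [2, 0, 2, 1, 2, 2, 2, 2, 2, 0]


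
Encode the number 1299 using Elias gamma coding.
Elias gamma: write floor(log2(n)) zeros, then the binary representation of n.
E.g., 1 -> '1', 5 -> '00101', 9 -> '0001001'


num_bits = floor(log2(1299)) + 1 = 11
leading_zeros = num_bits - 1 = 10
binary(1299) = 10100010011

Elias gamma(1299) = '0000000000' + '10100010011' = 000000000010100010011 (21 bits)


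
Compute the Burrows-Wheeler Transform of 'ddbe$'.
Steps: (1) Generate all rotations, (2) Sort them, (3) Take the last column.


Rotations (sorted):
  0: $ddbe -> last char: e
  1: be$dd -> last char: d
  2: dbe$d -> last char: d
  3: ddbe$ -> last char: $
  4: e$ddb -> last char: b


BWT = edd$b


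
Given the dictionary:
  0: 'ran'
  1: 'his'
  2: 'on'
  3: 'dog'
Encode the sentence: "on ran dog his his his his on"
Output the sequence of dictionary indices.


Look up each word in the dictionary:
  'on' -> 2
  'ran' -> 0
  'dog' -> 3
  'his' -> 1
  'his' -> 1
  'his' -> 1
  'his' -> 1
  'on' -> 2

Encoded: [2, 0, 3, 1, 1, 1, 1, 2]


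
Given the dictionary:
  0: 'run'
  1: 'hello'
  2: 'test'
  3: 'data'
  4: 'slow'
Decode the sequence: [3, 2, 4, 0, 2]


Look up each index in the dictionary:
  3 -> 'data'
  2 -> 'test'
  4 -> 'slow'
  0 -> 'run'
  2 -> 'test'

Decoded: "data test slow run test"


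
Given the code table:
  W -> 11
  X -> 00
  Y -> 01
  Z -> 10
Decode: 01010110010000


Decoding:
01 -> Y
01 -> Y
01 -> Y
10 -> Z
01 -> Y
00 -> X
00 -> X


Result: YYYZYXX


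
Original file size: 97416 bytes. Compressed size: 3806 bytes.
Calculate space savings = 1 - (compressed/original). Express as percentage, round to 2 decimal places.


ratio = compressed/original = 3806/97416 = 0.03907
savings = 1 - ratio = 1 - 0.03907 = 0.96093
as a percentage: 0.96093 * 100 = 96.09%

Space savings = 1 - 3806/97416 = 96.09%


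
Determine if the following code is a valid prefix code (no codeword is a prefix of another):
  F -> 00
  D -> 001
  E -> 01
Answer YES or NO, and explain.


Checking each pair (does one codeword prefix another?):
  F='00' vs D='001': prefix -- VIOLATION

NO -- this is NOT a valid prefix code. F (00) is a prefix of D (001).


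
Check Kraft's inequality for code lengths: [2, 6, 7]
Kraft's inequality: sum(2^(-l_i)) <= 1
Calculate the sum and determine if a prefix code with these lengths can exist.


Sum = 2^(-2) + 2^(-6) + 2^(-7)
    = 0.25 + 0.015625 + 0.0078125
    = 35/128 = 0.2734375
Since 0.2734375 <= 1, Kraft's inequality IS satisfied.
A prefix code with these lengths CAN exist.

Kraft sum = 0.2734375. Satisfied.


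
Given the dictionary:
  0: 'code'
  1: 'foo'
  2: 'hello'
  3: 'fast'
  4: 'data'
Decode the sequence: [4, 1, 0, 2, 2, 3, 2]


Look up each index in the dictionary:
  4 -> 'data'
  1 -> 'foo'
  0 -> 'code'
  2 -> 'hello'
  2 -> 'hello'
  3 -> 'fast'
  2 -> 'hello'

Decoded: "data foo code hello hello fast hello"


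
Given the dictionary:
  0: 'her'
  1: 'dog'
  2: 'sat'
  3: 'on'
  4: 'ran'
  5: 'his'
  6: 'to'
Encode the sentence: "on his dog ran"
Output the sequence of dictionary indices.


Look up each word in the dictionary:
  'on' -> 3
  'his' -> 5
  'dog' -> 1
  'ran' -> 4

Encoded: [3, 5, 1, 4]


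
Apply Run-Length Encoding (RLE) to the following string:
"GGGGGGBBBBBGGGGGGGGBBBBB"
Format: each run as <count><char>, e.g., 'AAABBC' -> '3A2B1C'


Scanning runs left to right:
  i=0: run of 'G' x 6 -> '6G'
  i=6: run of 'B' x 5 -> '5B'
  i=11: run of 'G' x 8 -> '8G'
  i=19: run of 'B' x 5 -> '5B'

RLE = 6G5B8G5B


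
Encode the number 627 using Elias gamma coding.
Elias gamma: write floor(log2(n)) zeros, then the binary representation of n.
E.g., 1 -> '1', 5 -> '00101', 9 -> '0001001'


num_bits = floor(log2(627)) + 1 = 10
leading_zeros = num_bits - 1 = 9
binary(627) = 1001110011

Elias gamma(627) = '000000000' + '1001110011' = 0000000001001110011 (19 bits)


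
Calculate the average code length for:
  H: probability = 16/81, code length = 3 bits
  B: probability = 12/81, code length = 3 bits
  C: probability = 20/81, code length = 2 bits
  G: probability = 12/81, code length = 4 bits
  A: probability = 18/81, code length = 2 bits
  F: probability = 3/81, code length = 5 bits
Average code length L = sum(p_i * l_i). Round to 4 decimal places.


Weighted contributions p_i * l_i:
  H: (16/81) * 3 = 48/81
  B: (12/81) * 3 = 36/81
  C: (20/81) * 2 = 40/81
  G: (12/81) * 4 = 48/81
  A: (18/81) * 2 = 36/81
  F: (3/81) * 5 = 15/81
Sum = (48 + 36 + 40 + 48 + 36 + 15)/81 = 223/81

L = 223/81 = 2.7531 bits/symbol


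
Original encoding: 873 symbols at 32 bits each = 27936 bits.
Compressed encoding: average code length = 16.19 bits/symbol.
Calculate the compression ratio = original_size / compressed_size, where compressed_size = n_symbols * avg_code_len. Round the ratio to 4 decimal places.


original_size = n_symbols * orig_bits = 873 * 32 = 27936 bits
compressed_size = n_symbols * avg_code_len = 873 * 16.19 = 14133.87 bits
ratio = original_size / compressed_size = 27936 / 14133.87 = 1.9765

Compression ratio = 1.9765


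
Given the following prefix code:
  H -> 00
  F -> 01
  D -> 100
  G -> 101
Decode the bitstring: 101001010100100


Decoding step by step:
Bits 101 -> G
Bits 00 -> H
Bits 101 -> G
Bits 01 -> F
Bits 00 -> H
Bits 100 -> D


Decoded message: GHGFHD


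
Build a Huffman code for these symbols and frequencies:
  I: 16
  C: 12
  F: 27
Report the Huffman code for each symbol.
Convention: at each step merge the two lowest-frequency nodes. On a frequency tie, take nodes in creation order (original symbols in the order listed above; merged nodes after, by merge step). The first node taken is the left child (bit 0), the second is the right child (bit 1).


Huffman tree construction:
Step 1: Merge C(12) + I(16) = 28
Step 2: Merge F(27) + (C+I)(28) = 55
Read each symbol's code off the tree from the root (left child = 0, right child = 1).

Codes:
  I: 11 (length 2)
  C: 10 (length 2)
  F: 0 (length 1)
Average code length: 83/55 = 1.5091 bits/symbol


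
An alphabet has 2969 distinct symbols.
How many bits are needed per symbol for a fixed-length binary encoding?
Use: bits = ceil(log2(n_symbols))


log2(2969) = 11.5358
Bracket: 2^11 = 2048 < 2969 <= 2^12 = 4096
So ceil(log2(2969)) = 12

bits = ceil(log2(2969)) = ceil(11.5358) = 12 bits


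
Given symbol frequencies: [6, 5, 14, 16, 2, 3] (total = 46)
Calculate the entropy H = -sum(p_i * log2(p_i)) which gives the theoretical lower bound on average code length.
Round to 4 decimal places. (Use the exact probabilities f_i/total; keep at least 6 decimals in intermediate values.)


Per-symbol terms -p_i * log2(p_i) with p_i = f_i/46:
  p = 6/46 = 0.130435: log2(p) = -2.938599, -p*log2(p) = 0.383296
  p = 5/46 = 0.108696: log2(p) = -3.201634, -p*log2(p) = 0.348004
  p = 14/46 = 0.304348: log2(p) = -1.716207, -p*log2(p) = 0.522324
  p = 16/46 = 0.347826: log2(p) = -1.523562, -p*log2(p) = 0.529935
  p = 2/46 = 0.043478: log2(p) = -4.523562, -p*log2(p) = 0.196677
  p = 3/46 = 0.065217: log2(p) = -3.938599, -p*log2(p) = 0.256865
H = 0.383296 + 0.348004 + 0.522324 + 0.529935 + 0.196677 + 0.256865 = 2.237101

H = 2.2371 bits/symbol


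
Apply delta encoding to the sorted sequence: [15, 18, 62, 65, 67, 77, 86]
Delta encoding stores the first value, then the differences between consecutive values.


First value: 15
Deltas:
  18 - 15 = 3
  62 - 18 = 44
  65 - 62 = 3
  67 - 65 = 2
  77 - 67 = 10
  86 - 77 = 9


Delta encoded: [15, 3, 44, 3, 2, 10, 9]


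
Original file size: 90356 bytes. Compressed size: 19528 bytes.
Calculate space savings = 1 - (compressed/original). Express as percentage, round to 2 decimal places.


ratio = compressed/original = 19528/90356 = 0.216123
savings = 1 - ratio = 1 - 0.216123 = 0.783877
as a percentage: 0.783877 * 100 = 78.39%

Space savings = 1 - 19528/90356 = 78.39%


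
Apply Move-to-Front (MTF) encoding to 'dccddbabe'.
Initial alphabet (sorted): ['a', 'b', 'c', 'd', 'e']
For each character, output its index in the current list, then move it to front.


MTF encoding:
'd': index 3 in ['a', 'b', 'c', 'd', 'e'] -> ['d', 'a', 'b', 'c', 'e']
'c': index 3 in ['d', 'a', 'b', 'c', 'e'] -> ['c', 'd', 'a', 'b', 'e']
'c': index 0 in ['c', 'd', 'a', 'b', 'e'] -> ['c', 'd', 'a', 'b', 'e']
'd': index 1 in ['c', 'd', 'a', 'b', 'e'] -> ['d', 'c', 'a', 'b', 'e']
'd': index 0 in ['d', 'c', 'a', 'b', 'e'] -> ['d', 'c', 'a', 'b', 'e']
'b': index 3 in ['d', 'c', 'a', 'b', 'e'] -> ['b', 'd', 'c', 'a', 'e']
'a': index 3 in ['b', 'd', 'c', 'a', 'e'] -> ['a', 'b', 'd', 'c', 'e']
'b': index 1 in ['a', 'b', 'd', 'c', 'e'] -> ['b', 'a', 'd', 'c', 'e']
'e': index 4 in ['b', 'a', 'd', 'c', 'e'] -> ['e', 'b', 'a', 'd', 'c']


Output: [3, 3, 0, 1, 0, 3, 3, 1, 4]


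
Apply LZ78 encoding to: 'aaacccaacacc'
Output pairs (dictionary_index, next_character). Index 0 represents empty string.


LZ78 encoding steps:
Dictionary: {0: ''}
Step 1: w='' (idx 0), next='a' -> output (0, 'a'), add 'a' as idx 1
Step 2: w='a' (idx 1), next='a' -> output (1, 'a'), add 'aa' as idx 2
Step 3: w='' (idx 0), next='c' -> output (0, 'c'), add 'c' as idx 3
Step 4: w='c' (idx 3), next='c' -> output (3, 'c'), add 'cc' as idx 4
Step 5: w='aa' (idx 2), next='c' -> output (2, 'c'), add 'aac' as idx 5
Step 6: w='a' (idx 1), next='c' -> output (1, 'c'), add 'ac' as idx 6
Step 7: w='c' (idx 3), end of input -> output (3, '')


Encoded: [(0, 'a'), (1, 'a'), (0, 'c'), (3, 'c'), (2, 'c'), (1, 'c'), (3, '')]


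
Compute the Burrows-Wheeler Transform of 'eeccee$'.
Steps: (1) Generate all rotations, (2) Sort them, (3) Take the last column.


Rotations (sorted):
  0: $eeccee -> last char: e
  1: ccee$ee -> last char: e
  2: cee$eec -> last char: c
  3: e$eecce -> last char: e
  4: eccee$e -> last char: e
  5: ee$eecc -> last char: c
  6: eeccee$ -> last char: $


BWT = eeceec$


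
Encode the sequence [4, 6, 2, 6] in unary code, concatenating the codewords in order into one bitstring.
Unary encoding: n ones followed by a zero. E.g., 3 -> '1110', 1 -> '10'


Encode each number as n ones followed by a terminating 0:
  4 -> 11110 (5 bits)
  6 -> 1111110 (7 bits)
  2 -> 110 (3 bits)
  6 -> 1111110 (7 bits)
Total length = 5 + 7 + 3 + 7 = 22 bits.

Unary([4, 6, 2, 6]) = 1111011111101101111110 (22 bits)


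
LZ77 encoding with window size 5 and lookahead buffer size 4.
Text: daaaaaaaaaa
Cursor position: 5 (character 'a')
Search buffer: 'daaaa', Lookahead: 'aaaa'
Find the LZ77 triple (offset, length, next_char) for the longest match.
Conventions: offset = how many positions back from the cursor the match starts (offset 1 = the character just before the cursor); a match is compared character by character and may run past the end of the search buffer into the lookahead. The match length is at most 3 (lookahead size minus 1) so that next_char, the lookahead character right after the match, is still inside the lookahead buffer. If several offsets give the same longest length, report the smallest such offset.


Try each offset into the search buffer:
  offset=1 (pos 4, char 'a'): match length 3
  offset=2 (pos 3, char 'a'): match length 3
  offset=3 (pos 2, char 'a'): match length 3
  offset=4 (pos 1, char 'a'): match length 3
  offset=5 (pos 0, char 'd'): match length 0
Longest match has length 3, found at offsets 1, 2, 3, 4; take the smallest, offset 1.
next_char = character at position 5 + 3 = 8 -> 'a'

Best match: offset=1, length=3 (matching 'aaa' starting at position 4)
LZ77 triple: (1, 3, 'a')


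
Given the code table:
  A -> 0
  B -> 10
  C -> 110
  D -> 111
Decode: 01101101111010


Decoding:
0 -> A
110 -> C
110 -> C
111 -> D
10 -> B
10 -> B


Result: ACCDBB


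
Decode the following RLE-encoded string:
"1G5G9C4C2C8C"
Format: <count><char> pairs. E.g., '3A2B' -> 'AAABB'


Expanding each <count><char> pair:
  1G -> 'G'
  5G -> 'GGGGG'
  9C -> 'CCCCCCCCC'
  4C -> 'CCCC'
  2C -> 'CC'
  8C -> 'CCCCCCCC'

Decoded = GGGGGGCCCCCCCCCCCCCCCCCCCCCCC


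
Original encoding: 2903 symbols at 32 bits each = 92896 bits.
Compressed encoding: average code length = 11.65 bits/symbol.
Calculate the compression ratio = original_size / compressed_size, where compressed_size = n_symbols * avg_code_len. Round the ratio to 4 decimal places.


original_size = n_symbols * orig_bits = 2903 * 32 = 92896 bits
compressed_size = n_symbols * avg_code_len = 2903 * 11.65 = 33819.95 bits
ratio = original_size / compressed_size = 92896 / 33819.95 = 2.7468

Compression ratio = 2.7468


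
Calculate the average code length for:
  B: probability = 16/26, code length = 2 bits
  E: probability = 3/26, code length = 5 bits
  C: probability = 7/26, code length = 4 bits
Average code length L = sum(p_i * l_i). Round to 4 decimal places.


Weighted contributions p_i * l_i:
  B: (16/26) * 2 = 32/26
  E: (3/26) * 5 = 15/26
  C: (7/26) * 4 = 28/26
Sum = (32 + 15 + 28)/26 = 75/26

L = 75/26 = 2.8846 bits/symbol
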